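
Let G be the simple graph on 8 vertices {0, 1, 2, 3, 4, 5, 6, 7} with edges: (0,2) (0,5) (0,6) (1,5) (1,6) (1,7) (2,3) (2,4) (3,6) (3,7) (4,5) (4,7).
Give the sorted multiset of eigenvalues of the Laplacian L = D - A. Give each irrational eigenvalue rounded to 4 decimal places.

Each diagonal entry of L is the vertex degree and each off-diagonal entry is -1 where an edge is present, 0 otherwise; in the order [0, 1, 2, 3, 4, 5, 6, 7] the diagonal is [3, 3, 3, 3, 3, 3, 3, 3]. The multiplicity of 0 as a Laplacian eigenvalue equals the number of connected components. There is one zero in the spectrum, matching the 1 component.

[0, 2, 2, 2, 4, 4, 4, 6]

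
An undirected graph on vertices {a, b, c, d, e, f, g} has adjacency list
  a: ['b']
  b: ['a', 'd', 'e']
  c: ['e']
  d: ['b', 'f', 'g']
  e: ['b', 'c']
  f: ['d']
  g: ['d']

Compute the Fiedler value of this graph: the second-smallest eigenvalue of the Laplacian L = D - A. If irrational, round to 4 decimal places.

Reading degrees in the order [a, b, c, d, e, f, g] gives [1, 3, 1, 3, 2, 1, 1]; set D = diag(1, 3, 1, 3, 2, 1, 1) and form L = D - A. The sorted Laplacian eigenvalues are [0, 0.3217, 0.6802, 1, 2.1397, 3.2297, 4.6287]; the algebraic connectivity is the second entry, 0.3217.

0.3217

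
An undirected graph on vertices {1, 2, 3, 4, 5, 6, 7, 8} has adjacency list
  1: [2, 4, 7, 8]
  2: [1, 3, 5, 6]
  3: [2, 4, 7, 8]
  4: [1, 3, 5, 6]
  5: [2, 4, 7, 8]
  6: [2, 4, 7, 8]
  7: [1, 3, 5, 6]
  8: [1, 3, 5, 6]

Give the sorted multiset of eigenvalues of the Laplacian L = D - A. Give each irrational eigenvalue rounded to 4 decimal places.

Reading degrees in the order [1, 2, 3, 4, 5, 6, 7, 8] gives [4, 4, 4, 4, 4, 4, 4, 4]; set D = diag(4, 4, 4, 4, 4, 4, 4, 4) and form L = D - A. The multiplicity of 0 as a Laplacian eigenvalue equals the number of connected components. By the matrix-tree theorem the graph has (1/8) * product of the nonzero eigenvalues = 4096 spanning trees.

[0, 4, 4, 4, 4, 4, 4, 8]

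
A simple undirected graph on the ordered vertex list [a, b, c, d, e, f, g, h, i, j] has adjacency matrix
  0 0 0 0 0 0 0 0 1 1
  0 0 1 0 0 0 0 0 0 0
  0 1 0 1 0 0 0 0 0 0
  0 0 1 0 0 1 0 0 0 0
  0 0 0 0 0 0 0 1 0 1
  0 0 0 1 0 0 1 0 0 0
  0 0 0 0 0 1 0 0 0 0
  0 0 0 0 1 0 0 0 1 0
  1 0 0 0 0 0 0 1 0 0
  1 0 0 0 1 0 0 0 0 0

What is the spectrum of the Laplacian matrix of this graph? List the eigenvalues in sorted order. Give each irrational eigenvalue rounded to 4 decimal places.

Each diagonal entry of L is the vertex degree and each off-diagonal entry is -1 where an edge is present, 0 otherwise; in the order [a, b, c, d, e, f, g, h, i, j] the diagonal is [2, 1, 2, 2, 2, 2, 1, 2, 2, 2]. The multiplicity of 0 as a Laplacian eigenvalue equals the number of connected components. The 2 zero eigenvalues correspond to the 2 connected components. There are 2 zeros in the spectrum, matching the 2 components.

[0, 0, 0.3820, 1.3820, 1.3820, 1.3820, 2.6180, 3.6180, 3.6180, 3.6180]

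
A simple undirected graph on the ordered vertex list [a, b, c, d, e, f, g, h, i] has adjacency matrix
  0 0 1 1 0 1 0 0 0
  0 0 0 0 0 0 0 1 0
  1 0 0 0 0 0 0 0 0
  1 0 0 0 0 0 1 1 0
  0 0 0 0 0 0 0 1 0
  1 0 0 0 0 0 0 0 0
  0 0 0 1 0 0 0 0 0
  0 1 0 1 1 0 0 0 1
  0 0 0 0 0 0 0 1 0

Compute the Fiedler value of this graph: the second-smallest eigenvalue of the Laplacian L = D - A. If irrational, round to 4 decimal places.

0.2377

Reading degrees in the order [a, b, c, d, e, f, g, h, i] gives [3, 1, 1, 3, 1, 1, 1, 4, 1]; set D = diag(3, 1, 1, 3, 1, 1, 1, 4, 1) and form L = D - A. Computing the eigenvalues of L and sorting gives [0, 0.2377, 0.6484, 1, 1, 1, 2.6501, 4.1324, 5.3314]. The Fiedler value lambda_2 = 0.2377 is strictly positive, so the graph is connected. By the matrix-tree theorem the graph has (1/9) * product of the nonzero eigenvalues = 1 spanning tree.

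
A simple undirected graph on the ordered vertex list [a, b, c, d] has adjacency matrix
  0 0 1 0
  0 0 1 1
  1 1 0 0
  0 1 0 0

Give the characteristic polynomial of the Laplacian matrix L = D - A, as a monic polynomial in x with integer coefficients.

Reading degrees in the order [a, b, c, d] gives [1, 2, 2, 1]; set D = diag(1, 2, 2, 1) and form L = D - A. L has integer entries, so p(x) = det(xI - L) has integer coefficients. Expanding the determinant yields x^4 - 6x^3 + 10x^2 - 4x. The constant term is 0 because L is singular (the all-ones vector lies in its kernel). By the matrix-tree theorem the graph has (1/4) * product of the nonzero eigenvalues = 1 spanning tree.

x^4 - 6x^3 + 10x^2 - 4x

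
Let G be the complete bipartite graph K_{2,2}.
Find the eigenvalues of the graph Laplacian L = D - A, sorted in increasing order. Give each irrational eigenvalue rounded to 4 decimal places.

The graph has 4 vertices and degree multiset [2, 2, 2, 2]; D is the diagonal matrix of degrees and L = D - A. The multiplicity of 0 as a Laplacian eigenvalue equals the number of connected components. The single zero eigenvalue shows the graph is connected. The eigenvalues sum to 8, which equals trace(L) = 2|E|.

[0, 2, 2, 4]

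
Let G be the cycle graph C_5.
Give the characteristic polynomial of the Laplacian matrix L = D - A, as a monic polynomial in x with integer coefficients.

The graph has 5 vertices and degree multiset [2, 2, 2, 2, 2]; D is the diagonal matrix of degrees and L = D - A. L has integer entries, so p(x) = det(xI - L) has integer coefficients. Expanding the determinant yields x^5 - 10x^4 + 35x^3 - 50x^2 + 25x. Since p(0) = det(-L) = 0, x divides p(x). The largest eigenvalue, 3.6180, is at most the vertex count 5. The eigenvalues sum to 10, which equals trace(L) = 2|E|.

x^5 - 10x^4 + 35x^3 - 50x^2 + 25x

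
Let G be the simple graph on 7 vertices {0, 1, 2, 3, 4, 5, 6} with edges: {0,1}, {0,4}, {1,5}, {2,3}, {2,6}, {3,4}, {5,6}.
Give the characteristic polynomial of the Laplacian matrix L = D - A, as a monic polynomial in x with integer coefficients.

x^7 - 14x^6 + 77x^5 - 210x^4 + 294x^3 - 196x^2 + 49x

With the vertex order [0, 1, 2, 3, 4, 5, 6], the degrees are [2, 2, 2, 2, 2, 2, 2], giving D = diag(2, 2, 2, 2, 2, 2, 2) and L = D - A. Computing det(xI - L) by cofactor expansion (or equivalently via sum-over-permutations) gives x^7 - 14x^6 + 77x^5 - 210x^4 + 294x^3 - 196x^2 + 49x. The coefficient of x^6 equals -trace(L) = -14, matching the sum of degrees. The largest eigenvalue, 3.8019, is at most the vertex count 7.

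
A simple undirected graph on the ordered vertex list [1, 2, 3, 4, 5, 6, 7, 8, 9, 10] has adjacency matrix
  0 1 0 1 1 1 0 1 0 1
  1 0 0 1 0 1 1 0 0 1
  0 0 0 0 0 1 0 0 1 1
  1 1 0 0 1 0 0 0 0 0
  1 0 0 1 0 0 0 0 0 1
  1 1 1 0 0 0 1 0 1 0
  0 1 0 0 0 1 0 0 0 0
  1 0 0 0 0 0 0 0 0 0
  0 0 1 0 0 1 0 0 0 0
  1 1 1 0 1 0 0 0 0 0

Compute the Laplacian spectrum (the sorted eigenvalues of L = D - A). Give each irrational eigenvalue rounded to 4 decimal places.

[0, 0.8252, 1.2721, 1.6474, 3, 3.6961, 4.3693, 5.1798, 6.6413, 7.3686]

Reading degrees in the order [1, 2, 3, 4, 5, 6, 7, 8, 9, 10] gives [6, 5, 3, 3, 3, 5, 2, 1, 2, 4]; set D = diag(6, 5, 3, 3, 3, 5, 2, 1, 2, 4) and form L = D - A. Diagonalising L (or applying a numerical eigensolver to the 10x10 matrix) gives the spectrum above.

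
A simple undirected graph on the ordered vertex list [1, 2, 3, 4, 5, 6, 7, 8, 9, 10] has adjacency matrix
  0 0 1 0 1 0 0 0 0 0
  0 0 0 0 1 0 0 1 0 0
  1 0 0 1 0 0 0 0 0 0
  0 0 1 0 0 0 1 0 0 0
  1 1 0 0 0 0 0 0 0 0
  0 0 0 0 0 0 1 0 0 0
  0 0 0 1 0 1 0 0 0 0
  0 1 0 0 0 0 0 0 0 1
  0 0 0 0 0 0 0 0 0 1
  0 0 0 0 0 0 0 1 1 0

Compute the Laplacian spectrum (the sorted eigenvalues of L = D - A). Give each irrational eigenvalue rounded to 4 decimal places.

Reading degrees in the order [1, 2, 3, 4, 5, 6, 7, 8, 9, 10] gives [2, 2, 2, 2, 2, 1, 2, 2, 1, 2]; set D = diag(2, 2, 2, 2, 2, 1, 2, 2, 1, 2) and form L = D - A. L is symmetric positive semidefinite, so every eigenvalue is real and nonnegative.

[0, 0.0979, 0.3820, 0.8244, 1.3820, 2, 2.6180, 3.1756, 3.6180, 3.9021]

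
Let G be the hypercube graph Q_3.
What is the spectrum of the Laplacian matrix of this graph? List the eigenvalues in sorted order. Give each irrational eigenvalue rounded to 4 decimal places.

The graph has 8 vertices and degree multiset [3, 3, 3, 3, 3, 3, 3, 3]; D is the diagonal matrix of degrees and L = D - A. Diagonalising L (or applying a numerical eigensolver to the 8x8 matrix) gives the spectrum above. The single zero eigenvalue shows the graph is connected. There is one zero in the spectrum, matching the 1 component.

[0, 2, 2, 2, 4, 4, 4, 6]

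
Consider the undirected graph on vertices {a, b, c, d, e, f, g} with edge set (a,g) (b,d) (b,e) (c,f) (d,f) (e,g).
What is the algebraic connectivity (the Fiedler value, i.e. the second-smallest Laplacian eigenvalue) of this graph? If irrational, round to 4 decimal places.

0.1981

Each diagonal entry of L is the vertex degree and each off-diagonal entry is -1 where an edge is present, 0 otherwise; in the order [a, b, c, d, e, f, g] the diagonal is [1, 2, 1, 2, 2, 2, 2]. Computing the eigenvalues of L and sorting gives [0, 0.1981, 0.7530, 1.5550, 2.4450, 3.2470, 3.8019]. The Fiedler value lambda_2 = 0.1981 is strictly positive, so the graph is connected. The eigenvalues sum to 12, which equals trace(L) = 2|E|.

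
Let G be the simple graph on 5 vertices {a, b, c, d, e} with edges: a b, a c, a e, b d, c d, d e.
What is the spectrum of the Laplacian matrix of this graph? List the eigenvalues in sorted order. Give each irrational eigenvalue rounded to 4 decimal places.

[0, 2, 2, 3, 5]

Reading degrees in the order [a, b, c, d, e] gives [3, 2, 2, 3, 2]; set D = diag(3, 2, 2, 3, 2) and form L = D - A. The multiplicity of 0 as a Laplacian eigenvalue equals the number of connected components. The single zero eigenvalue shows the graph is connected. There is one zero in the spectrum, matching the 1 component.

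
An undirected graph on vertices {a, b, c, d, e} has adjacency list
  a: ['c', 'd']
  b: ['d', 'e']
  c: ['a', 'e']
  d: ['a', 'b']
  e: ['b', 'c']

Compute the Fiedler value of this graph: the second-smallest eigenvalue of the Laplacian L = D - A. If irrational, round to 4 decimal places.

1.3820

Reading degrees in the order [a, b, c, d, e] gives [2, 2, 2, 2, 2]; set D = diag(2, 2, 2, 2, 2) and form L = D - A. Computing the eigenvalues of L and sorting gives [0, 1.3820, 1.3820, 3.6180, 3.6180]. The Fiedler value lambda_2 = 1.3820 is strictly positive, so the graph is connected. There is one zero in the spectrum, matching the 1 component.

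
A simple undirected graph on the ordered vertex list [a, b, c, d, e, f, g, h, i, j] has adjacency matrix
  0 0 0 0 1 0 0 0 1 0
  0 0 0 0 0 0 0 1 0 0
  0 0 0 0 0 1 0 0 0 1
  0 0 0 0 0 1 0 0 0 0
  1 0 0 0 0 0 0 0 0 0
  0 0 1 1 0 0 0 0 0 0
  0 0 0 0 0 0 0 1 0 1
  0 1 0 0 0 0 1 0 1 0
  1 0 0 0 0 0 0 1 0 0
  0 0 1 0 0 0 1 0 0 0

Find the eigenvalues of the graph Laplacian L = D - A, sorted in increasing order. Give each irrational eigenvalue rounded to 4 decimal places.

With the vertex order [a, b, c, d, e, f, g, h, i, j], the degrees are [2, 1, 2, 1, 1, 2, 2, 3, 2, 2], giving D = diag(2, 1, 2, 1, 1, 2, 2, 3, 2, 2) and L = D - A. Since every row of L sums to 0, the all-ones vector is in the kernel and 0 is an eigenvalue. The eigenvalues sum to 18, which equals trace(L) = 2|E|.

[0, 0.1172, 0.3820, 0.7586, 1.3820, 1.6674, 2.6180, 3.0846, 3.6180, 4.3721]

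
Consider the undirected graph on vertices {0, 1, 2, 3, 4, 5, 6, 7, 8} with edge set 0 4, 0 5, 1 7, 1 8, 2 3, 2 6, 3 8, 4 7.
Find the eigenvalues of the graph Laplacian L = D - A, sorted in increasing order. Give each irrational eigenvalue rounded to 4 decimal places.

[0, 0.1206, 0.4679, 1, 1.6527, 2.3473, 3, 3.5321, 3.8794]

Reading degrees in the order [0, 1, 2, 3, 4, 5, 6, 7, 8] gives [2, 2, 2, 2, 2, 1, 1, 2, 2]; set D = diag(2, 2, 2, 2, 2, 1, 1, 2, 2) and form L = D - A. L is symmetric positive semidefinite, so every eigenvalue is real and nonnegative. By the matrix-tree theorem the graph has (1/9) * product of the nonzero eigenvalues = 1 spanning tree.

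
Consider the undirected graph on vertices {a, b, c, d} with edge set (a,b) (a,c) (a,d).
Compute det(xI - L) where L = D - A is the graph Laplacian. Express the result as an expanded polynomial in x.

x^4 - 6x^3 + 9x^2 - 4x

Each diagonal entry of L is the vertex degree and each off-diagonal entry is -1 where an edge is present, 0 otherwise; in the order [a, b, c, d] the diagonal is [3, 1, 1, 1]. Computing det(xI - L) by cofactor expansion (or equivalently via sum-over-permutations) gives x^4 - 6x^3 + 9x^2 - 4x. The coefficient of x^3 equals -trace(L) = -6, matching the sum of degrees. There is one zero in the spectrum, matching the 1 component. By the matrix-tree theorem the graph has (1/4) * product of the nonzero eigenvalues = 1 spanning tree.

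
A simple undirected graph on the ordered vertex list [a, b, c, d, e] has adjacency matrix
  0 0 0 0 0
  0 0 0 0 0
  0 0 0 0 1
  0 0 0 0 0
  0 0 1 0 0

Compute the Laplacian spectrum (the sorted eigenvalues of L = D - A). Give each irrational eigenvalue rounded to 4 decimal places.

Each diagonal entry of L is the vertex degree and each off-diagonal entry is -1 where an edge is present, 0 otherwise; in the order [a, b, c, d, e] the diagonal is [0, 0, 1, 0, 1]. Since every row of L sums to 0, the all-ones vector is in the kernel and 0 is an eigenvalue. The 4 zero eigenvalues correspond to the 4 connected components. The eigenvalues sum to 2, which equals trace(L) = 2|E|. There are 4 zeros in the spectrum, matching the 4 components.

[0, 0, 0, 0, 2]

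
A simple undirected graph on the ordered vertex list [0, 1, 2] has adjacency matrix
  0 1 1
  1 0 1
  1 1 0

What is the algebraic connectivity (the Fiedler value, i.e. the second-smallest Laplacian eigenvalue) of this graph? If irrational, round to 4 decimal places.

3

With the vertex order [0, 1, 2], the degrees are [2, 2, 2], giving D = diag(2, 2, 2) and L = D - A. The smallest Laplacian eigenvalue is always 0. The next one, lambda_2 = 3, measures how hard the graph is to disconnect: larger values mean better connectivity. The largest eigenvalue, 3, is at most the vertex count 3.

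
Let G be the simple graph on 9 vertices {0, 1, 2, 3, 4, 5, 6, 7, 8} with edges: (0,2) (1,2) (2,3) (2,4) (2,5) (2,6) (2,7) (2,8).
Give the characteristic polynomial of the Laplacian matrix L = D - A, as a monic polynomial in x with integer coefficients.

Each diagonal entry of L is the vertex degree and each off-diagonal entry is -1 where an edge is present, 0 otherwise; in the order [0, 1, 2, 3, 4, 5, 6, 7, 8] the diagonal is [1, 1, 8, 1, 1, 1, 1, 1, 1]. The eigenvalues of L are [0, 1, 1, 1, 1, 1, 1, 1, 9]; the characteristic polynomial is the product of (x - lambda_i), which multiplies out to x^9 - 16x^8 + 84x^7 - 224x^6 + 350x^5 - 336x^4 + 196x^3 - 64x^2 + 9x. The constant term is 0 because L is singular (the all-ones vector lies in its kernel). By the matrix-tree theorem the graph has (1/9) * product of the nonzero eigenvalues = 1 spanning tree.

x^9 - 16x^8 + 84x^7 - 224x^6 + 350x^5 - 336x^4 + 196x^3 - 64x^2 + 9x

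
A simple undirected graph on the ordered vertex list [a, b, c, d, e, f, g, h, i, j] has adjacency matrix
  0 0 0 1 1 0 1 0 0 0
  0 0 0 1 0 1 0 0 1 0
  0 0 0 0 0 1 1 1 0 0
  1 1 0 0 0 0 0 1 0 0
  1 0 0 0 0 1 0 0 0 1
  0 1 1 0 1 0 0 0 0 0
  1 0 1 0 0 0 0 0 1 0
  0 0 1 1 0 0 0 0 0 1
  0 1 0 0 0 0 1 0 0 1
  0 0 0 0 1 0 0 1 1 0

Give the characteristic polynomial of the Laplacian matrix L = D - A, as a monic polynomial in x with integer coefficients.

Reading degrees in the order [a, b, c, d, e, f, g, h, i, j] gives [3, 3, 3, 3, 3, 3, 3, 3, 3, 3]; set D = diag(3, 3, 3, 3, 3, 3, 3, 3, 3, 3) and form L = D - A. L has integer entries, so p(x) = det(xI - L) has integer coefficients. Expanding the determinant yields x^10 - 30x^9 + 390x^8 - 2880x^7 + 13305x^6 - 39882x^5 + 77640x^4 - 94800x^3 + 66000x^2 - 20000x. The coefficient of x^9 equals -trace(L) = -30, matching the sum of degrees. There is one zero in the spectrum, matching the 1 component.

x^10 - 30x^9 + 390x^8 - 2880x^7 + 13305x^6 - 39882x^5 + 77640x^4 - 94800x^3 + 66000x^2 - 20000x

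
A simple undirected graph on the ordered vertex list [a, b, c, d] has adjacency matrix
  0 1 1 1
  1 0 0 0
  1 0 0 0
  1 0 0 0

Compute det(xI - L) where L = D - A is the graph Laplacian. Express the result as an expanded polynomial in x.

x^4 - 6x^3 + 9x^2 - 4x

Each diagonal entry of L is the vertex degree and each off-diagonal entry is -1 where an edge is present, 0 otherwise; in the order [a, b, c, d] the diagonal is [3, 1, 1, 1]. Computing det(xI - L) by cofactor expansion (or equivalently via sum-over-permutations) gives x^4 - 6x^3 + 9x^2 - 4x. The constant term is 0 because L is singular (the all-ones vector lies in its kernel). By the matrix-tree theorem the graph has (1/4) * product of the nonzero eigenvalues = 1 spanning tree.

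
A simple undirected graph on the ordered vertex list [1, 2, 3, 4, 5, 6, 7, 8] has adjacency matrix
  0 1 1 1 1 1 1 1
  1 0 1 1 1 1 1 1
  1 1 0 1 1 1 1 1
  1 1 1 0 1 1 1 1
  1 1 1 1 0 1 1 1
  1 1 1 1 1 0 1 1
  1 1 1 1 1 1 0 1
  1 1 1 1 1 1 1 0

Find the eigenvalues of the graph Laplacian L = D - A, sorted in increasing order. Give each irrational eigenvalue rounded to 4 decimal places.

Each diagonal entry of L is the vertex degree and each off-diagonal entry is -1 where an edge is present, 0 otherwise; in the order [1, 2, 3, 4, 5, 6, 7, 8] the diagonal is [7, 7, 7, 7, 7, 7, 7, 7]. Diagonalising L (or applying a numerical eigensolver to the 8x8 matrix) gives the spectrum above.

[0, 8, 8, 8, 8, 8, 8, 8]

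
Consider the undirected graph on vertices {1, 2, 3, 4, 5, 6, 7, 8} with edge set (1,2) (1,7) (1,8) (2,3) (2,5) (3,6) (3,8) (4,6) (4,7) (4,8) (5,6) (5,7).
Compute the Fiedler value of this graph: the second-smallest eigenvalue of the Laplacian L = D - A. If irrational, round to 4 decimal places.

2

Reading degrees in the order [1, 2, 3, 4, 5, 6, 7, 8] gives [3, 3, 3, 3, 3, 3, 3, 3]; set D = diag(3, 3, 3, 3, 3, 3, 3, 3) and form L = D - A. The sorted Laplacian eigenvalues are [0, 2, 2, 2, 4, 4, 4, 6]; the algebraic connectivity is the second entry, 2. The largest eigenvalue, 6, is at most the vertex count 8.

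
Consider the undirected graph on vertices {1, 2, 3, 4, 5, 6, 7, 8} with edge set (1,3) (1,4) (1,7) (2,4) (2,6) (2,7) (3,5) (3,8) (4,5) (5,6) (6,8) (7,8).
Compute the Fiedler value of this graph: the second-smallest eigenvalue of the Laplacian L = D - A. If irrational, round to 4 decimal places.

Each diagonal entry of L is the vertex degree and each off-diagonal entry is -1 where an edge is present, 0 otherwise; in the order [1, 2, 3, 4, 5, 6, 7, 8] the diagonal is [3, 3, 3, 3, 3, 3, 3, 3]. The sorted Laplacian eigenvalues are [0, 2, 2, 2, 4, 4, 4, 6]; the algebraic connectivity is the second entry, 2. The largest eigenvalue, 6, is at most the vertex count 8. There is one zero in the spectrum, matching the 1 component.

2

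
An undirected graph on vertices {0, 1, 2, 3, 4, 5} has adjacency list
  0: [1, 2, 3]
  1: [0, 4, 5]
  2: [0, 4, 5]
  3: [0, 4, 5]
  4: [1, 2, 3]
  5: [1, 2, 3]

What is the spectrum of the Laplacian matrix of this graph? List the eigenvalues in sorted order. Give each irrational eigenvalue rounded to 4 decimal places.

With the vertex order [0, 1, 2, 3, 4, 5], the degrees are [3, 3, 3, 3, 3, 3], giving D = diag(3, 3, 3, 3, 3, 3) and L = D - A. L is symmetric positive semidefinite, so every eigenvalue is real and nonnegative.

[0, 3, 3, 3, 3, 6]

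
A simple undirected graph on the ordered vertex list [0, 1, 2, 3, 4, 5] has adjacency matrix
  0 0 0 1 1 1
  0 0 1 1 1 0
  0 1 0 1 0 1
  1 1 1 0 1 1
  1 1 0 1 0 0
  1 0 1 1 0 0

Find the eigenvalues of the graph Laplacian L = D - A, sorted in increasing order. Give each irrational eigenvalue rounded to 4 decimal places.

Reading degrees in the order [0, 1, 2, 3, 4, 5] gives [3, 3, 3, 5, 3, 3]; set D = diag(3, 3, 3, 5, 3, 3) and form L = D - A. Since every row of L sums to 0, the all-ones vector is in the kernel and 0 is an eigenvalue. The single zero eigenvalue shows the graph is connected. By the matrix-tree theorem the graph has (1/6) * product of the nonzero eigenvalues = 121 spanning trees.

[0, 2.3820, 2.3820, 4.6180, 4.6180, 6]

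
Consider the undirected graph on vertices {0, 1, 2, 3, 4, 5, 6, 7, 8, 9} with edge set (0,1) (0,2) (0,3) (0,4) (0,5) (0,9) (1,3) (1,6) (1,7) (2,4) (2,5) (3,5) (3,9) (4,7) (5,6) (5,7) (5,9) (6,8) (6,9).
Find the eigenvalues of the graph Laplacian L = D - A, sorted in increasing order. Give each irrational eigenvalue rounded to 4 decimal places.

Each diagonal entry of L is the vertex degree and each off-diagonal entry is -1 where an edge is present, 0 otherwise; in the order [0, 1, 2, 3, 4, 5, 6, 7, 8, 9] the diagonal is [6, 4, 3, 4, 3, 6, 4, 3, 1, 4]. Since every row of L sums to 0, the all-ones vector is in the kernel and 0 is an eigenvalue. The single zero eigenvalue shows the graph is connected. The largest eigenvalue, 7.8346, is at most the vertex count 10. There is one zero in the spectrum, matching the 1 component.

[0, 0.7621, 1.9887, 2.5945, 4, 4, 4.3062, 5.7521, 6.7619, 7.8346]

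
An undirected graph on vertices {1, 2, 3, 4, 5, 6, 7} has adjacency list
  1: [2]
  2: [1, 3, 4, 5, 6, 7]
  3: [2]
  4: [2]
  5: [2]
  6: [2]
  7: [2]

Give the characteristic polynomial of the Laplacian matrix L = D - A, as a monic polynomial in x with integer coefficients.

Reading degrees in the order [1, 2, 3, 4, 5, 6, 7] gives [1, 6, 1, 1, 1, 1, 1]; set D = diag(1, 6, 1, 1, 1, 1, 1) and form L = D - A. The eigenvalues of L are [0, 1, 1, 1, 1, 1, 7]; the characteristic polynomial is the product of (x - lambda_i), which multiplies out to x^7 - 12x^6 + 45x^5 - 80x^4 + 75x^3 - 36x^2 + 7x. Since p(0) = det(-L) = 0, x divides p(x). The eigenvalues sum to 12, which equals trace(L) = 2|E|. There is one zero in the spectrum, matching the 1 component.

x^7 - 12x^6 + 45x^5 - 80x^4 + 75x^3 - 36x^2 + 7x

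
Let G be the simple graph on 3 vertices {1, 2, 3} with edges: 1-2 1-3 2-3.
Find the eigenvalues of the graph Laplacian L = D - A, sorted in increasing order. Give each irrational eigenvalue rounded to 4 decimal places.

Reading degrees in the order [1, 2, 3] gives [2, 2, 2]; set D = diag(2, 2, 2) and form L = D - A. L is symmetric positive semidefinite, so every eigenvalue is real and nonnegative.

[0, 3, 3]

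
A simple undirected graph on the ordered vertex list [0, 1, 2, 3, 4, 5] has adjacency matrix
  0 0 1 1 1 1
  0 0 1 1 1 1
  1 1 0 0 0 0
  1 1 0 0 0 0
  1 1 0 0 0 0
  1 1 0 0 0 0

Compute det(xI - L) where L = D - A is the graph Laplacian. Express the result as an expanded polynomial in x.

With the vertex order [0, 1, 2, 3, 4, 5], the degrees are [4, 4, 2, 2, 2, 2], giving D = diag(4, 4, 2, 2, 2, 2) and L = D - A. The eigenvalues of L are [0, 2, 2, 2, 4, 6]; the characteristic polynomial is the product of (x - lambda_i), which multiplies out to x^6 - 16x^5 + 96x^4 - 272x^3 + 368x^2 - 192x. The constant term is 0 because L is singular (the all-ones vector lies in its kernel).

x^6 - 16x^5 + 96x^4 - 272x^3 + 368x^2 - 192x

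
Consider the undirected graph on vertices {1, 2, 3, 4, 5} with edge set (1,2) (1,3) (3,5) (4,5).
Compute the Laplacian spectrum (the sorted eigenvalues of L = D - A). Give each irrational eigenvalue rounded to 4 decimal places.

[0, 0.3820, 1.3820, 2.6180, 3.6180]

Each diagonal entry of L is the vertex degree and each off-diagonal entry is -1 where an edge is present, 0 otherwise; in the order [1, 2, 3, 4, 5] the diagonal is [2, 1, 2, 1, 2]. Diagonalising L (or applying a numerical eigensolver to the 5x5 matrix) gives the spectrum above. The single zero eigenvalue shows the graph is connected. The eigenvalues sum to 8, which equals trace(L) = 2|E|. By the matrix-tree theorem the graph has (1/5) * product of the nonzero eigenvalues = 1 spanning tree.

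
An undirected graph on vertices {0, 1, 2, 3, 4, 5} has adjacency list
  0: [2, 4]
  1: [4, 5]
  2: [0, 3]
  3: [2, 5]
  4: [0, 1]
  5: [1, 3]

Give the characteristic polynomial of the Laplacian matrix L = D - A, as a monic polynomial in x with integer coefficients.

x^6 - 12x^5 + 54x^4 - 112x^3 + 105x^2 - 36x

Each diagonal entry of L is the vertex degree and each off-diagonal entry is -1 where an edge is present, 0 otherwise; in the order [0, 1, 2, 3, 4, 5] the diagonal is [2, 2, 2, 2, 2, 2]. Computing det(xI - L) by cofactor expansion (or equivalently via sum-over-permutations) gives x^6 - 12x^5 + 54x^4 - 112x^3 + 105x^2 - 36x. Since p(0) = det(-L) = 0, x divides p(x). By the matrix-tree theorem the graph has (1/6) * product of the nonzero eigenvalues = 6 spanning trees.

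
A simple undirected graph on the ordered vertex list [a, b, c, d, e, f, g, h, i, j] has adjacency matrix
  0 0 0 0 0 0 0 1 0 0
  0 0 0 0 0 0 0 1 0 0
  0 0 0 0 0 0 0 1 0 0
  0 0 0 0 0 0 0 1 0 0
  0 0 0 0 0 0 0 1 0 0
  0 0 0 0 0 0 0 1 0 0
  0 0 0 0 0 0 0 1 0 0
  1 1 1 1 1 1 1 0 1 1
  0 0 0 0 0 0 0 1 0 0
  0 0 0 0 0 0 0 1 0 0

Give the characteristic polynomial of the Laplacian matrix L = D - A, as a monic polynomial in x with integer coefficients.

x^10 - 18x^9 + 108x^8 - 336x^7 + 630x^6 - 756x^5 + 588x^4 - 288x^3 + 81x^2 - 10x

Reading degrees in the order [a, b, c, d, e, f, g, h, i, j] gives [1, 1, 1, 1, 1, 1, 1, 9, 1, 1]; set D = diag(1, 1, 1, 1, 1, 1, 1, 9, 1, 1) and form L = D - A. The eigenvalues of L are [0, 1, 1, 1, 1, 1, 1, 1, 1, 10]; the characteristic polynomial is the product of (x - lambda_i), which multiplies out to x^10 - 18x^9 + 108x^8 - 336x^7 + 630x^6 - 756x^5 + 588x^4 - 288x^3 + 81x^2 - 10x. Since p(0) = det(-L) = 0, x divides p(x). The eigenvalues sum to 18, which equals trace(L) = 2|E|.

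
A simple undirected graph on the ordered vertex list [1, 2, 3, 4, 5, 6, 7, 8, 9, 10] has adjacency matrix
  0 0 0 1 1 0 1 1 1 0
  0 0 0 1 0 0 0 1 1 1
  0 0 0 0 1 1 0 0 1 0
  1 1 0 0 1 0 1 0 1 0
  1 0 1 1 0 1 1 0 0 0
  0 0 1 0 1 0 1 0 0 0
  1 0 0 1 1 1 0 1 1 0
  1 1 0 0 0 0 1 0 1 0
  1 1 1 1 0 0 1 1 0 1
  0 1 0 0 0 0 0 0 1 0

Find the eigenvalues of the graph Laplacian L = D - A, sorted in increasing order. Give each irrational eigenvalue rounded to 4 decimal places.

Reading degrees in the order [1, 2, 3, 4, 5, 6, 7, 8, 9, 10] gives [5, 4, 3, 5, 5, 3, 6, 4, 7, 2]; set D = diag(5, 4, 3, 5, 5, 3, 6, 4, 7, 2) and form L = D - A. L is symmetric positive semidefinite, so every eigenvalue is real and nonnegative. The single zero eigenvalue shows the graph is connected. The eigenvalues sum to 44, which equals trace(L) = 2|E|.

[0, 1.3423, 2.3024, 3.7068, 4.0449, 4.4614, 6.1275, 6.4702, 7.1954, 8.3491]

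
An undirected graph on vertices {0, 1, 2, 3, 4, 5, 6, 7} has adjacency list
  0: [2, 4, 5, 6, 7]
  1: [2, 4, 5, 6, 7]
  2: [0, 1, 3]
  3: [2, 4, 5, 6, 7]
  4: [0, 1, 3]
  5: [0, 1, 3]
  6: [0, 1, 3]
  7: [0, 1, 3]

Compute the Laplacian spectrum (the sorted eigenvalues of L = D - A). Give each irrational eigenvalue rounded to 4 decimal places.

Each diagonal entry of L is the vertex degree and each off-diagonal entry is -1 where an edge is present, 0 otherwise; in the order [0, 1, 2, 3, 4, 5, 6, 7] the diagonal is [5, 5, 3, 5, 3, 3, 3, 3]. Since every row of L sums to 0, the all-ones vector is in the kernel and 0 is an eigenvalue. The single zero eigenvalue shows the graph is connected.

[0, 3, 3, 3, 3, 5, 5, 8]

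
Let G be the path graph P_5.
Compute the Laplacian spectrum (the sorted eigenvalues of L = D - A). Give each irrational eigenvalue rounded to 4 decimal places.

[0, 0.3820, 1.3820, 2.6180, 3.6180]

The graph has 5 vertices and degree multiset [2, 2, 2, 1, 1]; D is the diagonal matrix of degrees and L = D - A. L is symmetric positive semidefinite, so every eigenvalue is real and nonnegative. By the matrix-tree theorem the graph has (1/5) * product of the nonzero eigenvalues = 1 spanning tree.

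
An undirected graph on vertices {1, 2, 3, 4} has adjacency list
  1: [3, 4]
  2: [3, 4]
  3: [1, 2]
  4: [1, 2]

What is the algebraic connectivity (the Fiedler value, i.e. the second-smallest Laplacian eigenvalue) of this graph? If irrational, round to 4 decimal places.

2

With the vertex order [1, 2, 3, 4], the degrees are [2, 2, 2, 2], giving D = diag(2, 2, 2, 2) and L = D - A. Computing the eigenvalues of L and sorting gives [0, 2, 2, 4]. The Fiedler value lambda_2 = 2 is strictly positive, so the graph is connected. The eigenvalues sum to 8, which equals trace(L) = 2|E|. There is one zero in the spectrum, matching the 1 component.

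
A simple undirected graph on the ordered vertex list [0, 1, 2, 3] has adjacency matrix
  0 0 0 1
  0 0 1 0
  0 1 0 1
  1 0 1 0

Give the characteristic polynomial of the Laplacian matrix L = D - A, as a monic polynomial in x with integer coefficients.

Reading degrees in the order [0, 1, 2, 3] gives [1, 1, 2, 2]; set D = diag(1, 1, 2, 2) and form L = D - A. L has integer entries, so p(x) = det(xI - L) has integer coefficients. Expanding the determinant yields x^4 - 6x^3 + 10x^2 - 4x. The constant term is 0 because L is singular (the all-ones vector lies in its kernel).

x^4 - 6x^3 + 10x^2 - 4x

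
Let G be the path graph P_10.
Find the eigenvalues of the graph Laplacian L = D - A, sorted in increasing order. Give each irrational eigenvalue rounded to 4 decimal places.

[0, 0.0979, 0.3820, 0.8244, 1.3820, 2, 2.6180, 3.1756, 3.6180, 3.9021]

The graph has 10 vertices and degree multiset [2, 2, 2, 2, 2, 2, 2, 2, 1, 1]; D is the diagonal matrix of degrees and L = D - A. Since every row of L sums to 0, the all-ones vector is in the kernel and 0 is an eigenvalue. The single zero eigenvalue shows the graph is connected. By the matrix-tree theorem the graph has (1/10) * product of the nonzero eigenvalues = 1 spanning tree.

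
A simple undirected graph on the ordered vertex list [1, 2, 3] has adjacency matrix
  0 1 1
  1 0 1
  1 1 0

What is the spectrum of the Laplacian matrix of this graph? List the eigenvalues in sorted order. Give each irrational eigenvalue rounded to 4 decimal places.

With the vertex order [1, 2, 3], the degrees are [2, 2, 2], giving D = diag(2, 2, 2) and L = D - A. Diagonalising L (or applying a numerical eigensolver to the 3x3 matrix) gives the spectrum above. The largest eigenvalue, 3, is at most the vertex count 3.

[0, 3, 3]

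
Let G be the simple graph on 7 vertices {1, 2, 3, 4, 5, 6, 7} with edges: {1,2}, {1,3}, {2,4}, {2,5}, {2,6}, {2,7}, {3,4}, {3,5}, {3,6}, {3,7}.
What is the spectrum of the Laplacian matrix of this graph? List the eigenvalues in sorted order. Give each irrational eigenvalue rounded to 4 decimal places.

Each diagonal entry of L is the vertex degree and each off-diagonal entry is -1 where an edge is present, 0 otherwise; in the order [1, 2, 3, 4, 5, 6, 7] the diagonal is [2, 5, 5, 2, 2, 2, 2]. Diagonalising L (or applying a numerical eigensolver to the 7x7 matrix) gives the spectrum above. The single zero eigenvalue shows the graph is connected. There is one zero in the spectrum, matching the 1 component.

[0, 2, 2, 2, 2, 5, 7]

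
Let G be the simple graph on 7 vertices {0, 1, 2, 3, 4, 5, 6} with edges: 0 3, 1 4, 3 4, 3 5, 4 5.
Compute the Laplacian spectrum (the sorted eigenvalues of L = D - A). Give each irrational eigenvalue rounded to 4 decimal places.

Each diagonal entry of L is the vertex degree and each off-diagonal entry is -1 where an edge is present, 0 otherwise; in the order [0, 1, 2, 3, 4, 5, 6] the diagonal is [1, 1, 0, 3, 3, 2, 0]. Diagonalising L (or applying a numerical eigensolver to the 7x7 matrix) gives the spectrum above. The 3 zero eigenvalues correspond to the 3 connected components. The largest eigenvalue, 4.3028, is at most the vertex count 7.

[0, 0, 0, 0.6972, 1.3820, 3.6180, 4.3028]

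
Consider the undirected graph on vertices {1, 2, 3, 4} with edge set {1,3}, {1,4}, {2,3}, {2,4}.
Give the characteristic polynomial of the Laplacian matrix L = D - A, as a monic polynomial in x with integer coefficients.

x^4 - 8x^3 + 20x^2 - 16x

With the vertex order [1, 2, 3, 4], the degrees are [2, 2, 2, 2], giving D = diag(2, 2, 2, 2) and L = D - A. L has integer entries, so p(x) = det(xI - L) has integer coefficients. Expanding the determinant yields x^4 - 8x^3 + 20x^2 - 16x. Since p(0) = det(-L) = 0, x divides p(x).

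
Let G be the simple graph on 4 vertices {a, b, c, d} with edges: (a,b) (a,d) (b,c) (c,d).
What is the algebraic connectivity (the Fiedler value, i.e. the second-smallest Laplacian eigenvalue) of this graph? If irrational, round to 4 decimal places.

With the vertex order [a, b, c, d], the degrees are [2, 2, 2, 2], giving D = diag(2, 2, 2, 2) and L = D - A. Computing the eigenvalues of L and sorting gives [0, 2, 2, 4]. The Fiedler value lambda_2 = 2 is strictly positive, so the graph is connected. By the matrix-tree theorem the graph has (1/4) * product of the nonzero eigenvalues = 4 spanning trees.

2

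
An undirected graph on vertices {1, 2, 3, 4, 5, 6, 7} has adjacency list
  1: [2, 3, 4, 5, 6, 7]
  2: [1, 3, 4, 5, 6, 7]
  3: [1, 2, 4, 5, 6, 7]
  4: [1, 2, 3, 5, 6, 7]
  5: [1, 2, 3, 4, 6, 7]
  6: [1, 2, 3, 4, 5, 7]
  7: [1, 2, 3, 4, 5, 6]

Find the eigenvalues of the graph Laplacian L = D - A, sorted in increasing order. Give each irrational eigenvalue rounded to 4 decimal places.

Reading degrees in the order [1, 2, 3, 4, 5, 6, 7] gives [6, 6, 6, 6, 6, 6, 6]; set D = diag(6, 6, 6, 6, 6, 6, 6) and form L = D - A. Diagonalising L (or applying a numerical eigensolver to the 7x7 matrix) gives the spectrum above. The largest eigenvalue, 7, is at most the vertex count 7.

[0, 7, 7, 7, 7, 7, 7]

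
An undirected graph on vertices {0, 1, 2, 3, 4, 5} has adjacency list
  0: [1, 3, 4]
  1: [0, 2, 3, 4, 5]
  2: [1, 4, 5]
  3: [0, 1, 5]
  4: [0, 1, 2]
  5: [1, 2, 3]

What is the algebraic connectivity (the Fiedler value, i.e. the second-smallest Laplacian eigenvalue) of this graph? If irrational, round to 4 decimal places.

With the vertex order [0, 1, 2, 3, 4, 5], the degrees are [3, 5, 3, 3, 3, 3], giving D = diag(3, 5, 3, 3, 3, 3) and L = D - A. Computing the eigenvalues of L and sorting gives [0, 2.3820, 2.3820, 4.6180, 4.6180, 6]. The Fiedler value lambda_2 = 2.3820 is strictly positive, so the graph is connected. The largest eigenvalue, 6, is at most the vertex count 6.

2.3820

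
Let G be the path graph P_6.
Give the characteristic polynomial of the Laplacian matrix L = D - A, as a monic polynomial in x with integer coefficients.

x^6 - 10x^5 + 36x^4 - 56x^3 + 35x^2 - 6x

The graph has 6 vertices and degree multiset [2, 2, 2, 2, 1, 1]; D is the diagonal matrix of degrees and L = D - A. L has integer entries, so p(x) = det(xI - L) has integer coefficients. Expanding the determinant yields x^6 - 10x^5 + 36x^4 - 56x^3 + 35x^2 - 6x. Since p(0) = det(-L) = 0, x divides p(x).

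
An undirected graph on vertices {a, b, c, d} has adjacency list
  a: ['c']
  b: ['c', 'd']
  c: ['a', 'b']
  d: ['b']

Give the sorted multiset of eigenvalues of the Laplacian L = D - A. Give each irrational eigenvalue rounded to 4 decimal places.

[0, 0.5858, 2, 3.4142]

Each diagonal entry of L is the vertex degree and each off-diagonal entry is -1 where an edge is present, 0 otherwise; in the order [a, b, c, d] the diagonal is [1, 2, 2, 1]. The multiplicity of 0 as a Laplacian eigenvalue equals the number of connected components. The single zero eigenvalue shows the graph is connected. There is one zero in the spectrum, matching the 1 component.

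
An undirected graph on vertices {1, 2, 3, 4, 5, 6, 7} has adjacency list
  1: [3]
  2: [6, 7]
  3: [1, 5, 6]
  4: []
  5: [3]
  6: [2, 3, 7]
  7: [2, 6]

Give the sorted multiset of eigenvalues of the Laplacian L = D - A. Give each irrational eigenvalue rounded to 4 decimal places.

With the vertex order [1, 2, 3, 4, 5, 6, 7], the degrees are [1, 2, 3, 0, 1, 3, 2], giving D = diag(1, 2, 3, 0, 1, 3, 2) and L = D - A. L is symmetric positive semidefinite, so every eigenvalue is real and nonnegative. The 2 zero eigenvalues correspond to the 2 connected components. The largest eigenvalue, 4.5616, is at most the vertex count 7.

[0, 0, 0.4384, 1, 3, 3, 4.5616]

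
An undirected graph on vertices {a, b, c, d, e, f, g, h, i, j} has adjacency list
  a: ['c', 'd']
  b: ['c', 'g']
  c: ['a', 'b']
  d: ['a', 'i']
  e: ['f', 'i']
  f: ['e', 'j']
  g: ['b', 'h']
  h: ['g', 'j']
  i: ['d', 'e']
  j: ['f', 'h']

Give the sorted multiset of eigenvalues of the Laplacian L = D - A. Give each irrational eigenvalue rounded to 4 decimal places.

Each diagonal entry of L is the vertex degree and each off-diagonal entry is -1 where an edge is present, 0 otherwise; in the order [a, b, c, d, e, f, g, h, i, j] the diagonal is [2, 2, 2, 2, 2, 2, 2, 2, 2, 2]. The multiplicity of 0 as a Laplacian eigenvalue equals the number of connected components. The single zero eigenvalue shows the graph is connected. There is one zero in the spectrum, matching the 1 component. The eigenvalues sum to 20, which equals trace(L) = 2|E|.

[0, 0.3820, 0.3820, 1.3820, 1.3820, 2.6180, 2.6180, 3.6180, 3.6180, 4]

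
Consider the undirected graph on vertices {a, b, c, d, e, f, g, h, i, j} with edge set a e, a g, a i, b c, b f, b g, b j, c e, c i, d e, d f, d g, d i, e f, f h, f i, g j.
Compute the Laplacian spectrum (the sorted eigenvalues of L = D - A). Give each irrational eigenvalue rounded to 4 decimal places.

With the vertex order [a, b, c, d, e, f, g, h, i, j], the degrees are [3, 4, 3, 4, 4, 5, 4, 1, 4, 2], giving D = diag(3, 4, 3, 4, 4, 5, 4, 1, 4, 2) and L = D - A. The multiplicity of 0 as a Laplacian eigenvalue equals the number of connected components. The single zero eigenvalue shows the graph is connected. The eigenvalues sum to 34, which equals trace(L) = 2|E|.

[0, 0.8381, 1.4141, 2.5302, 3.2524, 4, 4, 4.6755, 6.3717, 6.9181]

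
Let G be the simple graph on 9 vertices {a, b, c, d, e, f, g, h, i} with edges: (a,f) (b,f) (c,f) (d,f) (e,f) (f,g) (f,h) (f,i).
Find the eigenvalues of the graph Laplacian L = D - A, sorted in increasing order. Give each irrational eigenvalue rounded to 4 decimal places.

[0, 1, 1, 1, 1, 1, 1, 1, 9]

Each diagonal entry of L is the vertex degree and each off-diagonal entry is -1 where an edge is present, 0 otherwise; in the order [a, b, c, d, e, f, g, h, i] the diagonal is [1, 1, 1, 1, 1, 8, 1, 1, 1]. Diagonalising L (or applying a numerical eigensolver to the 9x9 matrix) gives the spectrum above. By the matrix-tree theorem the graph has (1/9) * product of the nonzero eigenvalues = 1 spanning tree.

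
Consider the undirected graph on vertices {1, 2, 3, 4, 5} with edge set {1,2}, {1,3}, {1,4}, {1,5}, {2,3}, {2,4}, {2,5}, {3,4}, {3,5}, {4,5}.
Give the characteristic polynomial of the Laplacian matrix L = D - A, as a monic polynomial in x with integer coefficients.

With the vertex order [1, 2, 3, 4, 5], the degrees are [4, 4, 4, 4, 4], giving D = diag(4, 4, 4, 4, 4) and L = D - A. The eigenvalues of L are [0, 5, 5, 5, 5]; the characteristic polynomial is the product of (x - lambda_i), which multiplies out to x^5 - 20x^4 + 150x^3 - 500x^2 + 625x. The constant term is 0 because L is singular (the all-ones vector lies in its kernel). The eigenvalues sum to 20, which equals trace(L) = 2|E|. By the matrix-tree theorem the graph has (1/5) * product of the nonzero eigenvalues = 125 spanning trees.

x^5 - 20x^4 + 150x^3 - 500x^2 + 625x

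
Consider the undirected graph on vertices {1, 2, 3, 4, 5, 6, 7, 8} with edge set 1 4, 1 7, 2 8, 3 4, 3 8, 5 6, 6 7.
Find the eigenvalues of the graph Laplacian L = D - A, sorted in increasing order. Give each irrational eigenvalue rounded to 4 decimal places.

Each diagonal entry of L is the vertex degree and each off-diagonal entry is -1 where an edge is present, 0 otherwise; in the order [1, 2, 3, 4, 5, 6, 7, 8] the diagonal is [2, 1, 2, 2, 1, 2, 2, 2]. L is symmetric positive semidefinite, so every eigenvalue is real and nonnegative. The single zero eigenvalue shows the graph is connected.

[0, 0.1522, 0.5858, 1.2346, 2, 2.7654, 3.4142, 3.8478]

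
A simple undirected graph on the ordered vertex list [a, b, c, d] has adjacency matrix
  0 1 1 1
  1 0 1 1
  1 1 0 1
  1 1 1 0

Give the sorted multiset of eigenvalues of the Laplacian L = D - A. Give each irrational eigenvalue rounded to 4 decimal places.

[0, 4, 4, 4]

Each diagonal entry of L is the vertex degree and each off-diagonal entry is -1 where an edge is present, 0 otherwise; in the order [a, b, c, d] the diagonal is [3, 3, 3, 3]. L is symmetric positive semidefinite, so every eigenvalue is real and nonnegative. The single zero eigenvalue shows the graph is connected. The eigenvalues sum to 12, which equals trace(L) = 2|E|. There is one zero in the spectrum, matching the 1 component.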